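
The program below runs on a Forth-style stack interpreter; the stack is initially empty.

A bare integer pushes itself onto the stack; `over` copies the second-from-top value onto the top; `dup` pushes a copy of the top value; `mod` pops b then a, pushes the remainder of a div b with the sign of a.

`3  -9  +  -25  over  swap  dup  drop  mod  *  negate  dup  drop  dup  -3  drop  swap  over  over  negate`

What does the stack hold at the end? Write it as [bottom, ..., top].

[-36, -36, -36, 36]

3      -> 3
-9     -> 3 -9
+      -> -6
-25    -> -6 -25
over   -> -6 -25 -6
swap   -> -6 -6 -25
dup    -> -6 -6 -25 -25
drop   -> -6 -6 -25
mod    -> -6 -6
*      -> 36
negate -> -36
dup    -> -36 -36
drop   -> -36
dup    -> -36 -36
-3     -> -36 -36 -3
drop   -> -36 -36
swap   -> -36 -36
over   -> -36 -36 -36
over   -> -36 -36 -36 -36
negate -> -36 -36 -36 36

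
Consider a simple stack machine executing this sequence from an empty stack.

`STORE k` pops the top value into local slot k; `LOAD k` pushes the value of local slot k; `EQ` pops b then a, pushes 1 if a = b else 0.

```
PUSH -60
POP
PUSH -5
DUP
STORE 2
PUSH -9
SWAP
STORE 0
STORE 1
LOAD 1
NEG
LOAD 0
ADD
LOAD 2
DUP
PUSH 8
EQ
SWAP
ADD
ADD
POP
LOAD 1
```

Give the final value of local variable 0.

PUSH -60 → [-60]
POP      → []
PUSH -5  → [-5]
DUP      → [-5, -5]
STORE 2  → [-5]
PUSH -9  → [-5, -9]
SWAP     → [-9, -5]
STORE 0  → [-9]
STORE 1  → []
LOAD 1   → [-9]
NEG      → [9]
LOAD 0   → [9, -5]
ADD      → [4]
LOAD 2   → [4, -5]
DUP      → [4, -5, -5]
PUSH 8   → [4, -5, -5, 8]
EQ       → [4, -5, 0]
SWAP     → [4, 0, -5]
ADD      → [4, -5]
ADD      → [-1]
POP      → []
LOAD 1   → [-9]

-5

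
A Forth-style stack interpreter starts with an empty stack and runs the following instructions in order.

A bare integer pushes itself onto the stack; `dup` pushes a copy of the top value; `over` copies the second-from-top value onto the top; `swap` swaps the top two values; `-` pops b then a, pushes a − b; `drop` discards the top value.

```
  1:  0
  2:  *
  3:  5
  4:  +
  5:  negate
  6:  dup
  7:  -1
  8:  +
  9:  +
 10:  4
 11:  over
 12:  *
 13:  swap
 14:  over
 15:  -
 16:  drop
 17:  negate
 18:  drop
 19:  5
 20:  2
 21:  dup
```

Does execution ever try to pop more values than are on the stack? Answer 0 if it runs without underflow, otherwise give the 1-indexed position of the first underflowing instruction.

0 → 0
*  — needs 2 operands, stack has 1 → underflow

2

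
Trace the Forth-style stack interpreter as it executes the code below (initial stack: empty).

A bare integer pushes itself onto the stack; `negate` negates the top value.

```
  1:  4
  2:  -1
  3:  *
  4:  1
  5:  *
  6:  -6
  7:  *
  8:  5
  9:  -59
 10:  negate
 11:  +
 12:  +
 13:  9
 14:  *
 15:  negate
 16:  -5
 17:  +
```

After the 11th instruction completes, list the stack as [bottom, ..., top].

4      : [4]
-1     : [4, -1]
*      : [-4]
1      : [-4, 1]
*      : [-4]
-6     : [-4, -6]
*      : [24]
5      : [24, 5]
-59    : [24, 5, -59]
negate : [24, 5, 59]
+      : [24, 64]

[24, 64]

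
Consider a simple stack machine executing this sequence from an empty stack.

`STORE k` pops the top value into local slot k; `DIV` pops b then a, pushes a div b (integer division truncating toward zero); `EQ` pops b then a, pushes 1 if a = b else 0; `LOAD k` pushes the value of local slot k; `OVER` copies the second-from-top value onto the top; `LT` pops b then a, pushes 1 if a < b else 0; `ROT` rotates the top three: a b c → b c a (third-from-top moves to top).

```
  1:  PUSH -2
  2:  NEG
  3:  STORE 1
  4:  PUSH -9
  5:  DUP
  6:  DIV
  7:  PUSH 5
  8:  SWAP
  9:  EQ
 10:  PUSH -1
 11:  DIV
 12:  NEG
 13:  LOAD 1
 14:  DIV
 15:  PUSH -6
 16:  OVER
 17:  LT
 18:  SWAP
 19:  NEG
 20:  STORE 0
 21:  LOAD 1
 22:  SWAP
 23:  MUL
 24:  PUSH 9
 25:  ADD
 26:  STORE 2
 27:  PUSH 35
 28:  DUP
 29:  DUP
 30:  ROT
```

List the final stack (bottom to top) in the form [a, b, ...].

PUSH -2 -> [-2]
NEG     -> [2]
STORE 1 -> []
PUSH -9 -> [-9]
DUP     -> [-9, -9]
DIV     -> [1]
PUSH 5  -> [1, 5]
SWAP    -> [5, 1]
EQ      -> [0]
PUSH -1 -> [0, -1]
DIV     -> [0]
NEG     -> [0]
LOAD 1  -> [0, 2]
DIV     -> [0]
PUSH -6 -> [0, -6]
OVER    -> [0, -6, 0]
LT      -> [0, 1]
SWAP    -> [1, 0]
NEG     -> [1, 0]
STORE 0 -> [1]
LOAD 1  -> [1, 2]
SWAP    -> [2, 1]
MUL     -> [2]
PUSH 9  -> [2, 9]
ADD     -> [11]
STORE 2 -> []
PUSH 35 -> [35]
DUP     -> [35, 35]
DUP     -> [35, 35, 35]
ROT     -> [35, 35, 35]

[35, 35, 35]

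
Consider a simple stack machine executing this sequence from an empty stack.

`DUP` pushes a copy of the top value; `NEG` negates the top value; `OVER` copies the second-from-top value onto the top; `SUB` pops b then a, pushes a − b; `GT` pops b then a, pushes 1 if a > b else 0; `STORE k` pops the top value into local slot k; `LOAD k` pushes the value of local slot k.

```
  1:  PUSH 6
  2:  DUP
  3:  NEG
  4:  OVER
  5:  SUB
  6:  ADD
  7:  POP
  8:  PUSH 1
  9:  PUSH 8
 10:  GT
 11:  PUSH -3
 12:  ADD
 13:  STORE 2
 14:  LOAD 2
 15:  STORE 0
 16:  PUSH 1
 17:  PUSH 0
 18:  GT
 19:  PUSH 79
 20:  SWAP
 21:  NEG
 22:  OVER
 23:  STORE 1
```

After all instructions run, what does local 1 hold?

PUSH 6  -> [6]
DUP     -> [6, 6]
NEG     -> [6, -6]
OVER    -> [6, -6, 6]
SUB     -> [6, -12]
ADD     -> [-6]
POP     -> []
PUSH 1  -> [1]
PUSH 8  -> [1, 8]
GT      -> [0]
PUSH -3 -> [0, -3]
ADD     -> [-3]
STORE 2 -> []
LOAD 2  -> [-3]
STORE 0 -> []
PUSH 1  -> [1]
PUSH 0  -> [1, 0]
GT      -> [1]
PUSH 79 -> [1, 79]
SWAP    -> [79, 1]
NEG     -> [79, -1]
OVER    -> [79, -1, 79]
STORE 1 -> [79, -1]

79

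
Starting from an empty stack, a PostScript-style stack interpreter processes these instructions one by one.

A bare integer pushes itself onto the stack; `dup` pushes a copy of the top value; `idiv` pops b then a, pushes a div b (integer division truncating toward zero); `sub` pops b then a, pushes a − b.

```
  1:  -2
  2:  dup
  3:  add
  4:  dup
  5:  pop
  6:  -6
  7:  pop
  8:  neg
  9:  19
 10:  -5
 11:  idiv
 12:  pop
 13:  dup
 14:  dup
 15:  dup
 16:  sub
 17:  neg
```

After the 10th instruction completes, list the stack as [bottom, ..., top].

[4, 19, -5]

-2  → -2
dup → -2 -2
add → -4
dup → -4 -4
pop → -4
-6  → -4 -6
pop → -4
neg → 4
19  → 4 19
-5  → 4 19 -5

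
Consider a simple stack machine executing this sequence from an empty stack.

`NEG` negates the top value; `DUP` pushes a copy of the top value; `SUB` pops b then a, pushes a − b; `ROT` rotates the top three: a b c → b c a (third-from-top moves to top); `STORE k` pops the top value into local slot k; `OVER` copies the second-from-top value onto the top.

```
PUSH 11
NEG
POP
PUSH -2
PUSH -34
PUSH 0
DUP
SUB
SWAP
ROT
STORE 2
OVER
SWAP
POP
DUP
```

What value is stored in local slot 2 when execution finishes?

PUSH 11   [11]
NEG       [-11]
POP       []
PUSH -2   [-2]
PUSH -34  [-2, -34]
PUSH 0    [-2, -34, 0]
DUP       [-2, -34, 0, 0]
SUB       [-2, -34, 0]
SWAP      [-2, 0, -34]
ROT       [0, -34, -2]
STORE 2   [0, -34]
OVER      [0, -34, 0]
SWAP      [0, 0, -34]
POP       [0, 0]
DUP       [0, 0, 0]

-2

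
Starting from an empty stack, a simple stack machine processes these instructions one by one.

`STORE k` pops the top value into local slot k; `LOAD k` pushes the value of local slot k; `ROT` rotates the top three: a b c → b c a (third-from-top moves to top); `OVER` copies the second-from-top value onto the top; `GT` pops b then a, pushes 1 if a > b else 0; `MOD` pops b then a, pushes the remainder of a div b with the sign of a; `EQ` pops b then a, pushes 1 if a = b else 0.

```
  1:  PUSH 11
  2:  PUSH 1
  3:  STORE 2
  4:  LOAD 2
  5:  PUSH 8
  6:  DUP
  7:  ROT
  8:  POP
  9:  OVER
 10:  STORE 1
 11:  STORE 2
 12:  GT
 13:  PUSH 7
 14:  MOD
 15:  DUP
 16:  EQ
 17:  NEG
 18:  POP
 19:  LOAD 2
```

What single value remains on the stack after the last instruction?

8

PUSH 11  11
PUSH 1   11 1
STORE 2  11
LOAD 2   11 1
PUSH 8   11 1 8
DUP      11 1 8 8
ROT      11 8 8 1
POP      11 8 8
OVER     11 8 8 8
STORE 1  11 8 8
STORE 2  11 8
GT       1
PUSH 7   1 7
MOD      1
DUP      1 1
EQ       1
NEG      -1
POP      (empty)
LOAD 2   8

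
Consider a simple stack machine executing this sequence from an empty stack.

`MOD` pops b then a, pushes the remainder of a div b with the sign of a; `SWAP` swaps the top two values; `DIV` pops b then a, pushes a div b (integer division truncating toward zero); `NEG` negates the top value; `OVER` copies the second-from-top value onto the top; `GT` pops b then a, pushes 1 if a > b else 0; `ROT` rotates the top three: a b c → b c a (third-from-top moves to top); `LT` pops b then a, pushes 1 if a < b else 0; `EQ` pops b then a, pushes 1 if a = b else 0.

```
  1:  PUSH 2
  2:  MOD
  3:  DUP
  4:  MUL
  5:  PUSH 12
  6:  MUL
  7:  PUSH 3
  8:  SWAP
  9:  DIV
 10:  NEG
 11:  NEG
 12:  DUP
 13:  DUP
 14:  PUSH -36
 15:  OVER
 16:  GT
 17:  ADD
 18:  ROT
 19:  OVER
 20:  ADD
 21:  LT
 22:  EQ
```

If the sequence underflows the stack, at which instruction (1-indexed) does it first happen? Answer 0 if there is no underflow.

2

PUSH 2 → 2
MOD  — needs 2 operands, stack has 1 → underflow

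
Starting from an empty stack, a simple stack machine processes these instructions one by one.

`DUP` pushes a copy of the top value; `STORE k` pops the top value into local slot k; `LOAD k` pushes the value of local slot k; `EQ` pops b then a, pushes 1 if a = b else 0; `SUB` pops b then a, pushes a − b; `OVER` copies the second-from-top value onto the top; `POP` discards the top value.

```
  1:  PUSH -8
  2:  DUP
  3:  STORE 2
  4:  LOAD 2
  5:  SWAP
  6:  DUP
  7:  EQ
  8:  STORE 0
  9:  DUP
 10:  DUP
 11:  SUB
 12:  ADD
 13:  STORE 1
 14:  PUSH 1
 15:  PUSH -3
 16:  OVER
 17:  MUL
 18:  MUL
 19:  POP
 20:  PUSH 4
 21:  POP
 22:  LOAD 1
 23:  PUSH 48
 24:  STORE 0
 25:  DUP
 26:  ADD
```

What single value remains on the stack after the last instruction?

-16

PUSH -8 : [-8]
DUP     : [-8, -8]
STORE 2 : [-8]
LOAD 2  : [-8, -8]
SWAP    : [-8, -8]
DUP     : [-8, -8, -8]
EQ      : [-8, 1]
STORE 0 : [-8]
DUP     : [-8, -8]
DUP     : [-8, -8, -8]
SUB     : [-8, 0]
ADD     : [-8]
STORE 1 : []
PUSH 1  : [1]
PUSH -3 : [1, -3]
OVER    : [1, -3, 1]
MUL     : [1, -3]
MUL     : [-3]
POP     : []
PUSH 4  : [4]
POP     : []
LOAD 1  : [-8]
PUSH 48 : [-8, 48]
STORE 0 : [-8]
DUP     : [-8, -8]
ADD     : [-16]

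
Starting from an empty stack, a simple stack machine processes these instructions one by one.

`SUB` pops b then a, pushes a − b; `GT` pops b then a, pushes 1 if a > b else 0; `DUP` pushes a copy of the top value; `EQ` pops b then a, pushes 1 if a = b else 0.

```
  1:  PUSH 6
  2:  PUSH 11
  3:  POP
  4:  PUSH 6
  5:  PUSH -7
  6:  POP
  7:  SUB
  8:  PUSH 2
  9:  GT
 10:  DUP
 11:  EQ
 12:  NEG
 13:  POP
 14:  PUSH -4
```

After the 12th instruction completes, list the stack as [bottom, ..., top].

[-1]

PUSH 6  → [6]
PUSH 11 → [6, 11]
POP     → [6]
PUSH 6  → [6, 6]
PUSH -7 → [6, 6, -7]
POP     → [6, 6]
SUB     → [0]
PUSH 2  → [0, 2]
GT      → [0]
DUP     → [0, 0]
EQ      → [1]
NEG     → [-1]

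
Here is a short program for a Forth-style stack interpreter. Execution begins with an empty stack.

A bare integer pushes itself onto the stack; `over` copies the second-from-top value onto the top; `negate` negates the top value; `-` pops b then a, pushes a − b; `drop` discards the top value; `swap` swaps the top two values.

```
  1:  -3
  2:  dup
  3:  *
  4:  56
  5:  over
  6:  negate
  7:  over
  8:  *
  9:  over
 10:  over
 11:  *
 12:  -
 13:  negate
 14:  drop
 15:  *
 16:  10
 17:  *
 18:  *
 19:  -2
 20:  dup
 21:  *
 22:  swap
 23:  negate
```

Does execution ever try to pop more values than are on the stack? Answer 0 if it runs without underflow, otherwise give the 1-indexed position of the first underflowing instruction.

-3     : -3
dup    : -3 -3
*      : 9
56     : 9 56
over   : 9 56 9
negate : 9 56 -9
over   : 9 56 -9 56
*      : 9 56 -504
over   : 9 56 -504 56
over   : 9 56 -504 56 -504
*      : 9 56 -504 -28224
-      : 9 56 27720
negate : 9 56 -27720
drop   : 9 56
*      : 504
10     : 504 10
*      : 5040
*  — needs 2 operands, stack has 1 → underflow

18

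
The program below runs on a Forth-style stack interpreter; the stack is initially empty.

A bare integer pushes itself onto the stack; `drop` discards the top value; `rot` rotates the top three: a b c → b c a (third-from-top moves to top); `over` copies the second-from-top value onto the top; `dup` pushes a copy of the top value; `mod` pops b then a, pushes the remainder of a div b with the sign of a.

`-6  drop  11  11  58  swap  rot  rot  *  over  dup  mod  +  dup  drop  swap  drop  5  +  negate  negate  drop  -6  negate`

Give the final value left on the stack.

-6     -> [-6]
drop   -> []
11     -> [11]
11     -> [11, 11]
58     -> [11, 11, 58]
swap   -> [11, 58, 11]
rot    -> [58, 11, 11]
rot    -> [11, 11, 58]
*      -> [11, 638]
over   -> [11, 638, 11]
dup    -> [11, 638, 11, 11]
mod    -> [11, 638, 0]
+      -> [11, 638]
dup    -> [11, 638, 638]
drop   -> [11, 638]
swap   -> [638, 11]
drop   -> [638]
5      -> [638, 5]
+      -> [643]
negate -> [-643]
negate -> [643]
drop   -> []
-6     -> [-6]
negate -> [6]

6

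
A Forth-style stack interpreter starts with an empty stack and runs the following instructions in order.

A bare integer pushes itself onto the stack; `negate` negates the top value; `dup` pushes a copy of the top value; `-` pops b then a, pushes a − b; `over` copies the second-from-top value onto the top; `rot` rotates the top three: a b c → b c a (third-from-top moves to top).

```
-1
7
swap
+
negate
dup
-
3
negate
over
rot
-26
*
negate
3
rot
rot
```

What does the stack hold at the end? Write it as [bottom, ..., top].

[-3, 3, 0, 0]

-1     → -1
7      → -1 7
swap   → 7 -1
+      → 6
negate → -6
dup    → -6 -6
-      → 0
3      → 0 3
negate → 0 -3
over   → 0 -3 0
rot    → -3 0 0
-26    → -3 0 0 -26
*      → -3 0 0
negate → -3 0 0
3      → -3 0 0 3
rot    → -3 0 3 0
rot    → -3 3 0 0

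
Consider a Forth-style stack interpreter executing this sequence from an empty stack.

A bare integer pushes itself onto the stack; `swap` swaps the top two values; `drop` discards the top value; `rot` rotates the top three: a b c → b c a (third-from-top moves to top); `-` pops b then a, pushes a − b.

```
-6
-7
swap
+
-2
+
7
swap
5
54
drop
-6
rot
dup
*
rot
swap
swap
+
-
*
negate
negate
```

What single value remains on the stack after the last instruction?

-1652

-6     : -6
-7     : -6 -7
swap   : -7 -6
+      : -13
-2     : -13 -2
+      : -15
7      : -15 7
swap   : 7 -15
5      : 7 -15 5
54     : 7 -15 5 54
drop   : 7 -15 5
-6     : 7 -15 5 -6
rot    : 7 5 -6 -15
dup    : 7 5 -6 -15 -15
*      : 7 5 -6 225
rot    : 7 -6 225 5
swap   : 7 -6 5 225
swap   : 7 -6 225 5
+      : 7 -6 230
-      : 7 -236
*      : -1652
negate : 1652
negate : -1652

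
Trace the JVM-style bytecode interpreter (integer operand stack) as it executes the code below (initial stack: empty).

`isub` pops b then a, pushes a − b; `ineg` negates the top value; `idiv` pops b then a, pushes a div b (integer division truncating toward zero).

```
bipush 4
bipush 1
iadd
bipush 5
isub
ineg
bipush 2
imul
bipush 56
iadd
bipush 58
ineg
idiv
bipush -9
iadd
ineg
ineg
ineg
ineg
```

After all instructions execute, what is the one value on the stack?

bipush 4  -> [4]
bipush 1  -> [4, 1]
iadd      -> [5]
bipush 5  -> [5, 5]
isub      -> [0]
ineg      -> [0]
bipush 2  -> [0, 2]
imul      -> [0]
bipush 56 -> [0, 56]
iadd      -> [56]
bipush 58 -> [56, 58]
ineg      -> [56, -58]
idiv      -> [0]
bipush -9 -> [0, -9]
iadd      -> [-9]
ineg      -> [9]
ineg      -> [-9]
ineg      -> [9]
ineg      -> [-9]

-9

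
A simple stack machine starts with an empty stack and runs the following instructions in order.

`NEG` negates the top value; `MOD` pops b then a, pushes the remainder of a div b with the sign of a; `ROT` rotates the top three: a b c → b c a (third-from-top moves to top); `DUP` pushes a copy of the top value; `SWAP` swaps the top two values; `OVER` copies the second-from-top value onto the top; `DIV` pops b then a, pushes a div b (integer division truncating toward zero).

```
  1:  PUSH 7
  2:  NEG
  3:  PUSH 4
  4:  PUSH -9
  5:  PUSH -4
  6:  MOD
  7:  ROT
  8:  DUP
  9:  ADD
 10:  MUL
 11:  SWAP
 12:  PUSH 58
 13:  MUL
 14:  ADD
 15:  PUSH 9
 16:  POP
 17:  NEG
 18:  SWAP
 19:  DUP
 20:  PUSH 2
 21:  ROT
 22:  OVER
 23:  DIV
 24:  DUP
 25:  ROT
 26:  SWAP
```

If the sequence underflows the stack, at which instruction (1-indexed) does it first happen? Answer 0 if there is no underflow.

18

PUSH 7   [7]
NEG      [-7]
PUSH 4   [-7, 4]
PUSH -9  [-7, 4, -9]
PUSH -4  [-7, 4, -9, -4]
MOD      [-7, 4, -1]
ROT      [4, -1, -7]
DUP      [4, -1, -7, -7]
ADD      [4, -1, -14]
MUL      [4, 14]
SWAP     [14, 4]
PUSH 58  [14, 4, 58]
MUL      [14, 232]
ADD      [246]
PUSH 9   [246, 9]
POP      [246]
NEG      [-246]
SWAP  — needs 2 operands, stack has 1 → underflow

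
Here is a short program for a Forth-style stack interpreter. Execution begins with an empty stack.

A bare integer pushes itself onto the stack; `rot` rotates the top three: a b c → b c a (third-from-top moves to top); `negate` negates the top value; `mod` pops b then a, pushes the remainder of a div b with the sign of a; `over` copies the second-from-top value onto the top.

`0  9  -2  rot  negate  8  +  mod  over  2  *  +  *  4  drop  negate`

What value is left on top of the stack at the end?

0      → 0
9      → 0 9
-2     → 0 9 -2
rot    → 9 -2 0
negate → 9 -2 0
8      → 9 -2 0 8
+      → 9 -2 8
mod    → 9 -2
over   → 9 -2 9
2      → 9 -2 9 2
*      → 9 -2 18
+      → 9 16
*      → 144
4      → 144 4
drop   → 144
negate → -144

-144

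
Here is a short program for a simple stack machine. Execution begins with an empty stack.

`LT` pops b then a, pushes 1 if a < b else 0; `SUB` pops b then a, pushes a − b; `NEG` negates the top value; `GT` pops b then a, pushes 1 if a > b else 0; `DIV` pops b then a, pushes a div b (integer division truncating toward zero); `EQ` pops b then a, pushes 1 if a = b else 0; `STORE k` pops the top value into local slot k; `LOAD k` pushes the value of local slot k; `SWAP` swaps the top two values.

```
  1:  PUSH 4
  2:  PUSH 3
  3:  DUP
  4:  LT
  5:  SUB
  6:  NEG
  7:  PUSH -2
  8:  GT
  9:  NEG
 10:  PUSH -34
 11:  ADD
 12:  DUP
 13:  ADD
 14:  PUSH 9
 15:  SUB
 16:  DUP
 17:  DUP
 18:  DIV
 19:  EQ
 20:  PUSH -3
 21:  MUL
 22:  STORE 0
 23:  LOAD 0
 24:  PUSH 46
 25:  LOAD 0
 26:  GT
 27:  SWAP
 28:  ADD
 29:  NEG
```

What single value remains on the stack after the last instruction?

PUSH 4   → 4
PUSH 3   → 4 3
DUP      → 4 3 3
LT       → 4 0
SUB      → 4
NEG      → -4
PUSH -2  → -4 -2
GT       → 0
NEG      → 0
PUSH -34 → 0 -34
ADD      → -34
DUP      → -34 -34
ADD      → -68
PUSH 9   → -68 9
SUB      → -77
DUP      → -77 -77
DUP      → -77 -77 -77
DIV      → -77 1
EQ       → 0
PUSH -3  → 0 -3
MUL      → 0
STORE 0  → (empty)
LOAD 0   → 0
PUSH 46  → 0 46
LOAD 0   → 0 46 0
GT       → 0 1
SWAP     → 1 0
ADD      → 1
NEG      → -1

-1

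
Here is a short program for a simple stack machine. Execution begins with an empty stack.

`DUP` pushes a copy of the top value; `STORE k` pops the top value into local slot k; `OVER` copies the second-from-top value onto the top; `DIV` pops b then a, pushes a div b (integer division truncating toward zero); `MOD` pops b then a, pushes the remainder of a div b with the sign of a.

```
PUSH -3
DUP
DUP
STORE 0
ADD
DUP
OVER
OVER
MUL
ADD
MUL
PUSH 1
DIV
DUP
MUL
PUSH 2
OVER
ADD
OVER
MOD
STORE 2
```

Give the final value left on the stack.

PUSH -3  -3
DUP      -3 -3
DUP      -3 -3 -3
STORE 0  -3 -3
ADD      -6
DUP      -6 -6
OVER     -6 -6 -6
OVER     -6 -6 -6 -6
MUL      -6 -6 36
ADD      -6 30
MUL      -180
PUSH 1   -180 1
DIV      -180
DUP      -180 -180
MUL      32400
PUSH 2   32400 2
OVER     32400 2 32400
ADD      32400 32402
OVER     32400 32402 32400
MOD      32400 2
STORE 2  32400

32400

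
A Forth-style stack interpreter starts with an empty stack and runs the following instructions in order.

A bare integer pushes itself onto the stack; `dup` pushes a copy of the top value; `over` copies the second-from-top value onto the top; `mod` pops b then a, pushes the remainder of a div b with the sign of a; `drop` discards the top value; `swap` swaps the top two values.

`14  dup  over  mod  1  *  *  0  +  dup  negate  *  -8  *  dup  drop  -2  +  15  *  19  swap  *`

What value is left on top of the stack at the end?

14     -> 14
dup    -> 14 14
over   -> 14 14 14
mod    -> 14 0
1      -> 14 0 1
*      -> 14 0
*      -> 0
0      -> 0 0
+      -> 0
dup    -> 0 0
negate -> 0 0
*      -> 0
-8     -> 0 -8
*      -> 0
dup    -> 0 0
drop   -> 0
-2     -> 0 -2
+      -> -2
15     -> -2 15
*      -> -30
19     -> -30 19
swap   -> 19 -30
*      -> -570

-570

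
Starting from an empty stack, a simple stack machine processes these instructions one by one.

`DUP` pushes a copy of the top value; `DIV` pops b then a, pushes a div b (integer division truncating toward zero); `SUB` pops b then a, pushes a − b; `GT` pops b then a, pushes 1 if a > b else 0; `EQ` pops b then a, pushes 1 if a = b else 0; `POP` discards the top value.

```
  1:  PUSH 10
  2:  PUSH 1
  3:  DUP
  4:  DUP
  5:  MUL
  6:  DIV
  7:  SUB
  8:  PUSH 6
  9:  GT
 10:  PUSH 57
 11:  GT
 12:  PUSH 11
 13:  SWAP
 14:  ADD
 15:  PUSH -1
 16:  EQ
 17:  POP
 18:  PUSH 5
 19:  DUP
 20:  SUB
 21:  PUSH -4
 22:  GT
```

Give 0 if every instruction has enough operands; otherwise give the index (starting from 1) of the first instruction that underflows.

PUSH 10 → 10
PUSH 1  → 10 1
DUP     → 10 1 1
DUP     → 10 1 1 1
MUL     → 10 1 1
DIV     → 10 1
SUB     → 9
PUSH 6  → 9 6
GT      → 1
PUSH 57 → 1 57
GT      → 0
PUSH 11 → 0 11
SWAP    → 11 0
ADD     → 11
PUSH -1 → 11 -1
EQ      → 0
POP     → (empty)
PUSH 5  → 5
DUP     → 5 5
SUB     → 0
PUSH -4 → 0 -4
GT      → 1

0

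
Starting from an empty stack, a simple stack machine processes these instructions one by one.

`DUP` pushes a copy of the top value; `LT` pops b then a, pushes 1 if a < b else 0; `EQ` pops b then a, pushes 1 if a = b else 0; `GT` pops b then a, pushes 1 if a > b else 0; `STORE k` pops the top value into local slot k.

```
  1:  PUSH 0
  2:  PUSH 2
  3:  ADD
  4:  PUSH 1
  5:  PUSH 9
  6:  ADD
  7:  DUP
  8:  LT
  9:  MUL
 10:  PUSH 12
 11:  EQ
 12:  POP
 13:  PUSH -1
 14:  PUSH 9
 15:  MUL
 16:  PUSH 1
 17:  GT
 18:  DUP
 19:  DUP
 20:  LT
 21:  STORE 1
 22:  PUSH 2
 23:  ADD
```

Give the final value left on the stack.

2

PUSH 0   [0]
PUSH 2   [0, 2]
ADD      [2]
PUSH 1   [2, 1]
PUSH 9   [2, 1, 9]
ADD      [2, 10]
DUP      [2, 10, 10]
LT       [2, 0]
MUL      [0]
PUSH 12  [0, 12]
EQ       [0]
POP      []
PUSH -1  [-1]
PUSH 9   [-1, 9]
MUL      [-9]
PUSH 1   [-9, 1]
GT       [0]
DUP      [0, 0]
DUP      [0, 0, 0]
LT       [0, 0]
STORE 1  [0]
PUSH 2   [0, 2]
ADD      [2]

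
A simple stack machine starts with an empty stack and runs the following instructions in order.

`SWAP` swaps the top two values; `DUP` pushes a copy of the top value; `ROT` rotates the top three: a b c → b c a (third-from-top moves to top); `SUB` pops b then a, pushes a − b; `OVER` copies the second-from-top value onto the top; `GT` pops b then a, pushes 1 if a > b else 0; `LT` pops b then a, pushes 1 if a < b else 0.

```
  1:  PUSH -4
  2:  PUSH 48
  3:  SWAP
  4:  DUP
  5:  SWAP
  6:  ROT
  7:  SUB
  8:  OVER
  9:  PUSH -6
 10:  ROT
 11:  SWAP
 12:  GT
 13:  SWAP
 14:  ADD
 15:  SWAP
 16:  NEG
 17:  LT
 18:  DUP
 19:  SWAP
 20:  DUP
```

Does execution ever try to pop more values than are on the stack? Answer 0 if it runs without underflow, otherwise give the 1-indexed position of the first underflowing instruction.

0

PUSH -4 → -4
PUSH 48 → -4 48
SWAP    → 48 -4
DUP     → 48 -4 -4
SWAP    → 48 -4 -4
ROT     → -4 -4 48
SUB     → -4 -52
OVER    → -4 -52 -4
PUSH -6 → -4 -52 -4 -6
ROT     → -4 -4 -6 -52
SWAP    → -4 -4 -52 -6
GT      → -4 -4 0
SWAP    → -4 0 -4
ADD     → -4 -4
SWAP    → -4 -4
NEG     → -4 4
LT      → 1
DUP     → 1 1
SWAP    → 1 1
DUP     → 1 1 1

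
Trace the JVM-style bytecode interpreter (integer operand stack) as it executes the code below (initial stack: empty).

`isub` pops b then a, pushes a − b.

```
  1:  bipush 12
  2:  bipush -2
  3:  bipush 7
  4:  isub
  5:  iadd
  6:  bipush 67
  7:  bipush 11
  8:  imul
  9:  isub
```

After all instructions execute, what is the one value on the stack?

bipush 12 -> [12]
bipush -2 -> [12, -2]
bipush 7  -> [12, -2, 7]
isub      -> [12, -9]
iadd      -> [3]
bipush 67 -> [3, 67]
bipush 11 -> [3, 67, 11]
imul      -> [3, 737]
isub      -> [-734]

-734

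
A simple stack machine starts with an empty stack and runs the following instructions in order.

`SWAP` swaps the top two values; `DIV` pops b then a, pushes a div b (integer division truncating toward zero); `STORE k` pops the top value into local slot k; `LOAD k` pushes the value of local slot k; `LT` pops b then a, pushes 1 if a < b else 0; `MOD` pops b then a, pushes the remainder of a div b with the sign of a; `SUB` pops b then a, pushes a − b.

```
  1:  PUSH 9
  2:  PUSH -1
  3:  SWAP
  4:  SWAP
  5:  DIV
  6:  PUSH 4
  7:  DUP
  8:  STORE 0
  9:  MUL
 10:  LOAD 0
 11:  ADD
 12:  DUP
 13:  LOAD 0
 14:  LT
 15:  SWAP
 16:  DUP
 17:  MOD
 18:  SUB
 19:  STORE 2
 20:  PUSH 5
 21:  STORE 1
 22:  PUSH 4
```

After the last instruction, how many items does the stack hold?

PUSH 9   [9]
PUSH -1  [9, -1]
SWAP     [-1, 9]
SWAP     [9, -1]
DIV      [-9]
PUSH 4   [-9, 4]
DUP      [-9, 4, 4]
STORE 0  [-9, 4]
MUL      [-36]
LOAD 0   [-36, 4]
ADD      [-32]
DUP      [-32, -32]
LOAD 0   [-32, -32, 4]
LT       [-32, 1]
SWAP     [1, -32]
DUP      [1, -32, -32]
MOD      [1, 0]
SUB      [1]
STORE 2  []
PUSH 5   [5]
STORE 1  []
PUSH 4   [4]

1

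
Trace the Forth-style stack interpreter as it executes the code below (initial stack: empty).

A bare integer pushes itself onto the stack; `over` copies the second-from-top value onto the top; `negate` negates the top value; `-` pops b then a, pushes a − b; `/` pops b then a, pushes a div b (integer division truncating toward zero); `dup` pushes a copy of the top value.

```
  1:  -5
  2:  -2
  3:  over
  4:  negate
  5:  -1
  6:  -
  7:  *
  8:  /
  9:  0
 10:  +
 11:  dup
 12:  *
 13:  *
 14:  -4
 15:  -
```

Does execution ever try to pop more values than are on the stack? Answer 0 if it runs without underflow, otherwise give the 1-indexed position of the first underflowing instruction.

-5     -> [-5]
-2     -> [-5, -2]
over   -> [-5, -2, -5]
negate -> [-5, -2, 5]
-1     -> [-5, -2, 5, -1]
-      -> [-5, -2, 6]
*      -> [-5, -12]
/      -> [0]
0      -> [0, 0]
+      -> [0]
dup    -> [0, 0]
*      -> [0]
*  — needs 2 operands, stack has 1 → underflow

13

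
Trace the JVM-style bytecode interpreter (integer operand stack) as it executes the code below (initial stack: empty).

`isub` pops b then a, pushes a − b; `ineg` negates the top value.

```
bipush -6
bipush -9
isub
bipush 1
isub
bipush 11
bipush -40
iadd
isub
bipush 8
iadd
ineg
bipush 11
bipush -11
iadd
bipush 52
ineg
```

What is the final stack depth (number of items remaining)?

bipush -6  -> -6
bipush -9  -> -6 -9
isub       -> 3
bipush 1   -> 3 1
isub       -> 2
bipush 11  -> 2 11
bipush -40 -> 2 11 -40
iadd       -> 2 -29
isub       -> 31
bipush 8   -> 31 8
iadd       -> 39
ineg       -> -39
bipush 11  -> -39 11
bipush -11 -> -39 11 -11
iadd       -> -39 0
bipush 52  -> -39 0 52
ineg       -> -39 0 -52

3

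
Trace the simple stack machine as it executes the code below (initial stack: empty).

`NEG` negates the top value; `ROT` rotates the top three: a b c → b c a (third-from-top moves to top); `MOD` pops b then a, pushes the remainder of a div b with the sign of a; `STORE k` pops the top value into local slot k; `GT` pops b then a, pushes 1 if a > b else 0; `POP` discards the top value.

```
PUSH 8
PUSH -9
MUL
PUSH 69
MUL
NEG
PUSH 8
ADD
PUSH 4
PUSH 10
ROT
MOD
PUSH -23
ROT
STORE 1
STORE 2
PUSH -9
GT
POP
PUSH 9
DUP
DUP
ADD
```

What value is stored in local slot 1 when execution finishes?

4

PUSH 8   : 8
PUSH -9  : 8 -9
MUL      : -72
PUSH 69  : -72 69
MUL      : -4968
NEG      : 4968
PUSH 8   : 4968 8
ADD      : 4976
PUSH 4   : 4976 4
PUSH 10  : 4976 4 10
ROT      : 4 10 4976
MOD      : 4 10
PUSH -23 : 4 10 -23
ROT      : 10 -23 4
STORE 1  : 10 -23
STORE 2  : 10
PUSH -9  : 10 -9
GT       : 1
POP      : (empty)
PUSH 9   : 9
DUP      : 9 9
DUP      : 9 9 9
ADD      : 9 18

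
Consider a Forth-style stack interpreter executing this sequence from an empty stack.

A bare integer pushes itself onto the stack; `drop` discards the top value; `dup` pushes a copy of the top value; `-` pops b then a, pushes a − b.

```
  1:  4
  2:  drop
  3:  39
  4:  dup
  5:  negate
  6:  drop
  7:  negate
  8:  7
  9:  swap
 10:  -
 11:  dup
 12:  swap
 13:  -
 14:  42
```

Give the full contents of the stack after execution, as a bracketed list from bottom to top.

[0, 42]

4      → 4
drop   → (empty)
39     → 39
dup    → 39 39
negate → 39 -39
drop   → 39
negate → -39
7      → -39 7
swap   → 7 -39
-      → 46
dup    → 46 46
swap   → 46 46
-      → 0
42     → 0 42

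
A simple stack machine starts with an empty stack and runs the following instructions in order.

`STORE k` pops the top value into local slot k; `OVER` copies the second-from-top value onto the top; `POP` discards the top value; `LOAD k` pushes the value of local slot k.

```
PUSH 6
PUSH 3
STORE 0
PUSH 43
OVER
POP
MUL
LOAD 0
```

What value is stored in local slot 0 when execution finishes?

PUSH 6  : [6]
PUSH 3  : [6, 3]
STORE 0 : [6]
PUSH 43 : [6, 43]
OVER    : [6, 43, 6]
POP     : [6, 43]
MUL     : [258]
LOAD 0  : [258, 3]

3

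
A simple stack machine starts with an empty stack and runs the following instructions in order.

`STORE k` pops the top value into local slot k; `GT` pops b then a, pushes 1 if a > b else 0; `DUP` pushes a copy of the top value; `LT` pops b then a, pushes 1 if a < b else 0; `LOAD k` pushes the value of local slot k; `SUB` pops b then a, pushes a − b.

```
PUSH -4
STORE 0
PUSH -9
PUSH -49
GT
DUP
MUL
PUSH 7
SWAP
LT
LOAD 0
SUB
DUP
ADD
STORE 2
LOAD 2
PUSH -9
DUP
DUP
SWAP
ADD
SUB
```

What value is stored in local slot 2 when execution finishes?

8

PUSH -4  -> -4
STORE 0  -> (empty)
PUSH -9  -> -9
PUSH -49 -> -9 -49
GT       -> 1
DUP      -> 1 1
MUL      -> 1
PUSH 7   -> 1 7
SWAP     -> 7 1
LT       -> 0
LOAD 0   -> 0 -4
SUB      -> 4
DUP      -> 4 4
ADD      -> 8
STORE 2  -> (empty)
LOAD 2   -> 8
PUSH -9  -> 8 -9
DUP      -> 8 -9 -9
DUP      -> 8 -9 -9 -9
SWAP     -> 8 -9 -9 -9
ADD      -> 8 -9 -18
SUB      -> 8 9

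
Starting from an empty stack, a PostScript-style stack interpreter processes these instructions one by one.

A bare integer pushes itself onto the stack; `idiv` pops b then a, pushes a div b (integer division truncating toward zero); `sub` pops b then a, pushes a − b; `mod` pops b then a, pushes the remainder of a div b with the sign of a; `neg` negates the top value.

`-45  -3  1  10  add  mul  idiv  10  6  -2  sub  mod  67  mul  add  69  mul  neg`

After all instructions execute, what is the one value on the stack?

-9315

-45  → -45
-3   → -45 -3
1    → -45 -3 1
10   → -45 -3 1 10
add  → -45 -3 11
mul  → -45 -33
idiv → 1
10   → 1 10
6    → 1 10 6
-2   → 1 10 6 -2
sub  → 1 10 8
mod  → 1 2
67   → 1 2 67
mul  → 1 134
add  → 135
69   → 135 69
mul  → 9315
neg  → -9315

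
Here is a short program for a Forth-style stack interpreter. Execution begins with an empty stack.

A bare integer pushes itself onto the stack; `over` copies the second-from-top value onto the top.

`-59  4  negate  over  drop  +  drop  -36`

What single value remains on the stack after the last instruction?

-59    : [-59]
4      : [-59, 4]
negate : [-59, -4]
over   : [-59, -4, -59]
drop   : [-59, -4]
+      : [-63]
drop   : []
-36    : [-36]

-36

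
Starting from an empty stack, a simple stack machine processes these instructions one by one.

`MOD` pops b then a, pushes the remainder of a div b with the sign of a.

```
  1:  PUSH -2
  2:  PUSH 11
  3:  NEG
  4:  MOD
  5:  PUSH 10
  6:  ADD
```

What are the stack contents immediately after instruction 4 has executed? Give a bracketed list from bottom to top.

PUSH -2 : [-2]
PUSH 11 : [-2, 11]
NEG     : [-2, -11]
MOD     : [-2]

[-2]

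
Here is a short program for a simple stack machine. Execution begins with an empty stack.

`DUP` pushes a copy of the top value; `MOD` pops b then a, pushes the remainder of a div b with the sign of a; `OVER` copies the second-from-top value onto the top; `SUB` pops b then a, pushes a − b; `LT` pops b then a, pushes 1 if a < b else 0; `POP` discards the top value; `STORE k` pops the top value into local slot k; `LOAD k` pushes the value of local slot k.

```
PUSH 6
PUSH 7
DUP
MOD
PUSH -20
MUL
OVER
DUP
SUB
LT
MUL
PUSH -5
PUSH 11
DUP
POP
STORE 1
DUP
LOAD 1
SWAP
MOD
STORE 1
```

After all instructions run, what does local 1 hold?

PUSH 6   : 6
PUSH 7   : 6 7
DUP      : 6 7 7
MOD      : 6 0
PUSH -20 : 6 0 -20
MUL      : 6 0
OVER     : 6 0 6
DUP      : 6 0 6 6
SUB      : 6 0 0
LT       : 6 0
MUL      : 0
PUSH -5  : 0 -5
PUSH 11  : 0 -5 11
DUP      : 0 -5 11 11
POP      : 0 -5 11
STORE 1  : 0 -5
DUP      : 0 -5 -5
LOAD 1   : 0 -5 -5 11
SWAP     : 0 -5 11 -5
MOD      : 0 -5 1
STORE 1  : 0 -5

1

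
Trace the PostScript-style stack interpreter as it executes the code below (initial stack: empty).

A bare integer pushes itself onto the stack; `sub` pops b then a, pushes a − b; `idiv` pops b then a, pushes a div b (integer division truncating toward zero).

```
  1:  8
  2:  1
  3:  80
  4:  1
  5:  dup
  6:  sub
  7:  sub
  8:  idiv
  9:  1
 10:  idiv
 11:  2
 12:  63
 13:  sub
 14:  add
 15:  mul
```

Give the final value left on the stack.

-488

8     [8]
1     [8, 1]
80    [8, 1, 80]
1     [8, 1, 80, 1]
dup   [8, 1, 80, 1, 1]
sub   [8, 1, 80, 0]
sub   [8, 1, 80]
idiv  [8, 0]
1     [8, 0, 1]
idiv  [8, 0]
2     [8, 0, 2]
63    [8, 0, 2, 63]
sub   [8, 0, -61]
add   [8, -61]
mul   [-488]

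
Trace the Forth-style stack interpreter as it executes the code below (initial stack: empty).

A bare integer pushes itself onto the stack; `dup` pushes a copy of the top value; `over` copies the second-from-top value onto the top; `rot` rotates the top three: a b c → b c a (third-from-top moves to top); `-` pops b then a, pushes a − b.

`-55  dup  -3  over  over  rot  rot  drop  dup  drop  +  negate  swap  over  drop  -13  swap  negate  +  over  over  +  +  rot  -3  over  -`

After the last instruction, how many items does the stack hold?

-55    -> -55
dup    -> -55 -55
-3     -> -55 -55 -3
over   -> -55 -55 -3 -55
over   -> -55 -55 -3 -55 -3
rot    -> -55 -55 -55 -3 -3
rot    -> -55 -55 -3 -3 -55
drop   -> -55 -55 -3 -3
dup    -> -55 -55 -3 -3 -3
drop   -> -55 -55 -3 -3
+      -> -55 -55 -6
negate -> -55 -55 6
swap   -> -55 6 -55
over   -> -55 6 -55 6
drop   -> -55 6 -55
-13    -> -55 6 -55 -13
swap   -> -55 6 -13 -55
negate -> -55 6 -13 55
+      -> -55 6 42
over   -> -55 6 42 6
over   -> -55 6 42 6 42
+      -> -55 6 42 48
+      -> -55 6 90
rot    -> 6 90 -55
-3     -> 6 90 -55 -3
over   -> 6 90 -55 -3 -55
-      -> 6 90 -55 52

4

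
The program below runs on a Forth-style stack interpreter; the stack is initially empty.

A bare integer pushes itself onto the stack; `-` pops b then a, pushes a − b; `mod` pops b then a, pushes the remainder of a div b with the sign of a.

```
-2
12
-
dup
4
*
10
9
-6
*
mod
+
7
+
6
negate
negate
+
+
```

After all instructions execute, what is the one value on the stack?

-2      [-2]
12      [-2, 12]
-       [-14]
dup     [-14, -14]
4       [-14, -14, 4]
*       [-14, -56]
10      [-14, -56, 10]
9       [-14, -56, 10, 9]
-6      [-14, -56, 10, 9, -6]
*       [-14, -56, 10, -54]
mod     [-14, -56, 10]
+       [-14, -46]
7       [-14, -46, 7]
+       [-14, -39]
6       [-14, -39, 6]
negate  [-14, -39, -6]
negate  [-14, -39, 6]
+       [-14, -33]
+       [-47]

-47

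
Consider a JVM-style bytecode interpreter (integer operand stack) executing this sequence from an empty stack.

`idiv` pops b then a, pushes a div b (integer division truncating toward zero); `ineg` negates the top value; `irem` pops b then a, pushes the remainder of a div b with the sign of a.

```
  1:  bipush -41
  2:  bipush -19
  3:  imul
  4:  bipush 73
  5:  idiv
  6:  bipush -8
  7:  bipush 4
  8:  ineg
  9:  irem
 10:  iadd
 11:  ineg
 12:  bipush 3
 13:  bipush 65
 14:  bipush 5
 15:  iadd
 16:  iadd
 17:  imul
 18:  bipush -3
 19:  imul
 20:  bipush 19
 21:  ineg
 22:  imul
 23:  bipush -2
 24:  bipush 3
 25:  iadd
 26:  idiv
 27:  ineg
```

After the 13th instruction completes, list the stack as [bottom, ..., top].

[-10, 3, 65]

bipush -41 : -41
bipush -19 : -41 -19
imul       : 779
bipush 73  : 779 73
idiv       : 10
bipush -8  : 10 -8
bipush 4   : 10 -8 4
ineg       : 10 -8 -4
irem       : 10 0
iadd       : 10
ineg       : -10
bipush 3   : -10 3
bipush 65  : -10 3 65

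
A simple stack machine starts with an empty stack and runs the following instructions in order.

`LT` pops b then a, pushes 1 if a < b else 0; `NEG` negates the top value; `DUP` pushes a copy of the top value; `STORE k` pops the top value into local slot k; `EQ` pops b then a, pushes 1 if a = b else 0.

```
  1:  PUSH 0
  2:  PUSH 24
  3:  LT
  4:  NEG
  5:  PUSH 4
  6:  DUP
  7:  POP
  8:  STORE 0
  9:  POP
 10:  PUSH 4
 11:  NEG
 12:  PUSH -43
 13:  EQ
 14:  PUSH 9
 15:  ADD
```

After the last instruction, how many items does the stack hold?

1

PUSH 0   → 0
PUSH 24  → 0 24
LT       → 1
NEG      → -1
PUSH 4   → -1 4
DUP      → -1 4 4
POP      → -1 4
STORE 0  → -1
POP      → (empty)
PUSH 4   → 4
NEG      → -4
PUSH -43 → -4 -43
EQ       → 0
PUSH 9   → 0 9
ADD      → 9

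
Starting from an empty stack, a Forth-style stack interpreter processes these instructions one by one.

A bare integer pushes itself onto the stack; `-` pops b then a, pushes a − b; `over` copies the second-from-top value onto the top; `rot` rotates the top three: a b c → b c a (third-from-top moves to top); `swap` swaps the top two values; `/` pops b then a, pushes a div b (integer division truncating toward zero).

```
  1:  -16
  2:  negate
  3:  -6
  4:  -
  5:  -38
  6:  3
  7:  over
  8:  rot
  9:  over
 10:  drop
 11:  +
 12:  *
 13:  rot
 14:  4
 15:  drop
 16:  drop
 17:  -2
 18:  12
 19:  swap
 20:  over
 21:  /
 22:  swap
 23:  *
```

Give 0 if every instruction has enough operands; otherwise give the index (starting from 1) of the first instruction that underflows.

-16    → [-16]
negate → [16]
-6     → [16, -6]
-      → [22]
-38    → [22, -38]
3      → [22, -38, 3]
over   → [22, -38, 3, -38]
rot    → [22, 3, -38, -38]
over   → [22, 3, -38, -38, -38]
drop   → [22, 3, -38, -38]
+      → [22, 3, -76]
*      → [22, -228]
rot  — needs 3 operands, stack has 2 → underflow

13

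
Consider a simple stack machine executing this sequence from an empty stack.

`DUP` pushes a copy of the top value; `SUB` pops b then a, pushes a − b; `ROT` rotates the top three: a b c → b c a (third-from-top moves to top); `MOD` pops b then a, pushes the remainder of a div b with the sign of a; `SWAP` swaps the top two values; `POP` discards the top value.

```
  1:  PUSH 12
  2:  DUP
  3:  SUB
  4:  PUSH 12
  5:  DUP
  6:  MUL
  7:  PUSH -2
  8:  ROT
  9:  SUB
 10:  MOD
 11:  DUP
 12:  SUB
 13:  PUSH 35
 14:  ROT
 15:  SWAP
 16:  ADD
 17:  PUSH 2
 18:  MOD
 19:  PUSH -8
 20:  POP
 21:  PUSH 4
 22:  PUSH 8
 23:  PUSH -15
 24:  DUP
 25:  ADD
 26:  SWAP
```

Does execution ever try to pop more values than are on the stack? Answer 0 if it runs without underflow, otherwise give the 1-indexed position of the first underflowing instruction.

14

PUSH 12 : [12]
DUP     : [12, 12]
SUB     : [0]
PUSH 12 : [0, 12]
DUP     : [0, 12, 12]
MUL     : [0, 144]
PUSH -2 : [0, 144, -2]
ROT     : [144, -2, 0]
SUB     : [144, -2]
MOD     : [0]
DUP     : [0, 0]
SUB     : [0]
PUSH 35 : [0, 35]
ROT  — needs 3 operands, stack has 2 → underflow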